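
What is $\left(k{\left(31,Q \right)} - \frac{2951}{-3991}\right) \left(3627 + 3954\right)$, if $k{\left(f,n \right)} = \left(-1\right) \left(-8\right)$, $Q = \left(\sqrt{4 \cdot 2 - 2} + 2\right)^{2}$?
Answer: $\frac{20339823}{307} \approx 66254.0$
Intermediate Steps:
$Q = \left(2 + \sqrt{6}\right)^{2}$ ($Q = \left(\sqrt{8 - 2} + 2\right)^{2} = \left(\sqrt{6} + 2\right)^{2} = \left(2 + \sqrt{6}\right)^{2} \approx 19.798$)
$k{\left(f,n \right)} = 8$
$\left(k{\left(31,Q \right)} - \frac{2951}{-3991}\right) \left(3627 + 3954\right) = \left(8 - \frac{2951}{-3991}\right) \left(3627 + 3954\right) = \left(8 - - \frac{227}{307}\right) 7581 = \left(8 + \frac{227}{307}\right) 7581 = \frac{2683}{307} \cdot 7581 = \frac{20339823}{307}$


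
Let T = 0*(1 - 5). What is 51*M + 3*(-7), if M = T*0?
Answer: -21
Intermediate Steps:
T = 0 (T = 0*(-4) = 0)
M = 0 (M = 0*0 = 0)
51*M + 3*(-7) = 51*0 + 3*(-7) = 0 - 21 = -21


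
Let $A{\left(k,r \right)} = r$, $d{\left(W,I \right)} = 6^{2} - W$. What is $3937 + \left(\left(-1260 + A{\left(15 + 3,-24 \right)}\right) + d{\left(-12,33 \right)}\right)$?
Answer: $2701$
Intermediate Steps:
$d{\left(W,I \right)} = 36 - W$
$3937 + \left(\left(-1260 + A{\left(15 + 3,-24 \right)}\right) + d{\left(-12,33 \right)}\right) = 3937 + \left(\left(-1260 - 24\right) + \left(36 - -12\right)\right) = 3937 + \left(-1284 + \left(36 + 12\right)\right) = 3937 + \left(-1284 + 48\right) = 3937 - 1236 = 2701$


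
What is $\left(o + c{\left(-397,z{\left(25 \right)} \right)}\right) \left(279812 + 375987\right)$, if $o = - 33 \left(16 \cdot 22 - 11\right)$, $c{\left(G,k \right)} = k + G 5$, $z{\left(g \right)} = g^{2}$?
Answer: $-8271592787$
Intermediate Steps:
$c{\left(G,k \right)} = k + 5 G$
$o = -11253$ ($o = - 33 \left(352 - 11\right) = \left(-33\right) 341 = -11253$)
$\left(o + c{\left(-397,z{\left(25 \right)} \right)}\right) \left(279812 + 375987\right) = \left(-11253 + \left(25^{2} + 5 \left(-397\right)\right)\right) \left(279812 + 375987\right) = \left(-11253 + \left(625 - 1985\right)\right) 655799 = \left(-11253 - 1360\right) 655799 = \left(-12613\right) 655799 = -8271592787$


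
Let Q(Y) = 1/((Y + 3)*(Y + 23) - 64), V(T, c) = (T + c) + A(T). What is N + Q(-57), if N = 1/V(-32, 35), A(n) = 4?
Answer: 1779/12404 ≈ 0.14342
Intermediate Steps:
V(T, c) = 4 + T + c (V(T, c) = (T + c) + 4 = 4 + T + c)
Q(Y) = 1/(-64 + (3 + Y)*(23 + Y)) (Q(Y) = 1/((3 + Y)*(23 + Y) - 64) = 1/(-64 + (3 + Y)*(23 + Y)))
N = ⅐ (N = 1/(4 - 32 + 35) = 1/7 = ⅐ ≈ 0.14286)
N + Q(-57) = ⅐ + 1/(5 + (-57)² + 26*(-57)) = ⅐ + 1/(5 + 3249 - 1482) = ⅐ + 1/1772 = 1779/12404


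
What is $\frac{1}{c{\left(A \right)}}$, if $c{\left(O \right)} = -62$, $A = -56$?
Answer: $- \frac{1}{62} \approx -0.016129$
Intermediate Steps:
$\frac{1}{c{\left(A \right)}} = \frac{1}{-62} = - \frac{1}{62}$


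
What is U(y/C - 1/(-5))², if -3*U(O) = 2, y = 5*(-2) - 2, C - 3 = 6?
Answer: 4/9 ≈ 0.44444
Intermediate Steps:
C = 9 (C = 3 + 6 = 9)
y = -12 (y = -10 - 2 = -12)
U(O) = -⅔ (U(O) = -⅓*2 = -⅔)
U(y/C - 1/(-5))² = (-⅔)² = 4/9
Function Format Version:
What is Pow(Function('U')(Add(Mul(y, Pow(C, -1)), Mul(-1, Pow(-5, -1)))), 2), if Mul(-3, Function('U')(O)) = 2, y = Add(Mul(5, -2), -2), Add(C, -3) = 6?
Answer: Rational(4, 9) ≈ 0.44444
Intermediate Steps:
C = 9 (C = Add(3, 6) = 9)
y = -12 (y = Add(-10, -2) = -12)
Function('U')(O) = Rational(-2, 3) (Function('U')(O) = Mul(Rational(-1, 3), 2) = Rational(-2, 3))
Pow(Function('U')(Add(Mul(y, Pow(C, -1)), Mul(-1, Pow(-5, -1)))), 2) = Pow(Rational(-2, 3), 2) = Rational(4, 9)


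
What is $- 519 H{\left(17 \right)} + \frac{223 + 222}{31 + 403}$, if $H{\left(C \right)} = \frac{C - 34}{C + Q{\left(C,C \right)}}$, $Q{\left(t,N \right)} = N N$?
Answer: $\frac{19438}{651} \approx 29.859$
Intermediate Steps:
$Q{\left(t,N \right)} = N^{2}$
$H{\left(C \right)} = \frac{-34 + C}{C + C^{2}}$ ($H{\left(C \right)} = \frac{C - 34}{C + C^{2}} = \frac{-34 + C}{C + C^{2}}$)
$- 519 H{\left(17 \right)} + \frac{223 + 222}{31 + 403} = - 519 \frac{-34 + 17}{17 \left(1 + 17\right)} + \frac{223 + 222}{31 + 403} = - 519 \cdot \frac{1}{17} \cdot \frac{1}{18} \left(-17\right) + \frac{445}{434} = - 519 \cdot \frac{1}{17} \cdot \frac{1}{18} \left(-17\right) + 445 \cdot \frac{1}{434} = \left(-519\right) \left(- \frac{1}{18}\right) + \frac{445}{434} = \frac{173}{6} + \frac{445}{434} = \frac{19438}{651}$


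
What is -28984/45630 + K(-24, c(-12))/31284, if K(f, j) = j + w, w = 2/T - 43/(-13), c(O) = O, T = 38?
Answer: -43523899/68490630 ≈ -0.63547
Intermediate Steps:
w = 830/247 (w = 2/38 - 43/(-13) = 2*(1/38) - 43*(-1/13) = 1/19 + 43/13 = 830/247 ≈ 3.3603)
K(f, j) = 830/247 + j (K(f, j) = j + 830/247 = 830/247 + j)
-28984/45630 + K(-24, c(-12))/31284 = -28984/45630 + (830/247 - 12)/31284 = -28984*1/45630 - 2134/247*1/31284 = -14492/22815 - 97/351234 = -43523899/68490630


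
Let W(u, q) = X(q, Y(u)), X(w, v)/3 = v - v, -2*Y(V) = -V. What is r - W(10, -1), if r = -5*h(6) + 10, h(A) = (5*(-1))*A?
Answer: 160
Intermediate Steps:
h(A) = -5*A
Y(V) = V/2 (Y(V) = -(-1)*V/2 = V/2)
X(w, v) = 0 (X(w, v) = 3*(v - v) = 3*0 = 0)
W(u, q) = 0
r = 160 (r = -(-25)*6 + 10 = -5*(-30) + 10 = 150 + 10 = 160)
r - W(10, -1) = 160 - 1*0 = 160 + 0 = 160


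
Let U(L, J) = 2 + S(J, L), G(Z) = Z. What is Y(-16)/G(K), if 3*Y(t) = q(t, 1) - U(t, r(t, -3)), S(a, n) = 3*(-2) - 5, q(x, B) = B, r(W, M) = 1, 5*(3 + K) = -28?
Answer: -50/129 ≈ -0.38760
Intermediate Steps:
K = -43/5 (K = -3 + (⅕)*(-28) = -3 - 28/5 = -43/5 ≈ -8.6000)
S(a, n) = -11 (S(a, n) = -6 - 5 = -11)
U(L, J) = -9 (U(L, J) = 2 - 11 = -9)
Y(t) = 10/3 (Y(t) = (1 - 1*(-9))/3 = (1 + 9)/3 = (⅓)*10 = 10/3)
Y(-16)/G(K) = 10/(3*(-43/5)) = (10/3)*(-5/43) = -50/129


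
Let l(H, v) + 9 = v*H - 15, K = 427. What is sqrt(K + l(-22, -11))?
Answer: sqrt(645) ≈ 25.397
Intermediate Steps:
l(H, v) = -24 + H*v (l(H, v) = -9 + (v*H - 15) = -9 + (H*v - 15) = -9 + (-15 + H*v) = -24 + H*v)
sqrt(K + l(-22, -11)) = sqrt(427 + (-24 - 22*(-11))) = sqrt(427 + (-24 + 242)) = sqrt(427 + 218) = sqrt(645)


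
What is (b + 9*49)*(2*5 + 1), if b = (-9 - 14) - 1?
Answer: 4587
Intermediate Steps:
b = -24 (b = -23 - 1 = -24)
(b + 9*49)*(2*5 + 1) = (-24 + 9*49)*(2*5 + 1) = (-24 + 441)*(10 + 1) = 417*11 = 4587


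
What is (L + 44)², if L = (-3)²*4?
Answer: 6400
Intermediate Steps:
L = 36 (L = 9*4 = 36)
(L + 44)² = (36 + 44)² = 80² = 6400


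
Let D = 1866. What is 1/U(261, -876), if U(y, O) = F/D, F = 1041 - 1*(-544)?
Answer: 1866/1585 ≈ 1.1773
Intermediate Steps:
F = 1585 (F = 1041 + 544 = 1585)
U(y, O) = 1585/1866
1/U(261, -876) = 1/(1585/1866) = 1866/1585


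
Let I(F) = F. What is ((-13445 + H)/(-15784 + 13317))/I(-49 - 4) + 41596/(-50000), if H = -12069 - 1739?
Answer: -1700342149/1634387500 ≈ -1.0404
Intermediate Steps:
H = -13808
((-13445 + H)/(-15784 + 13317))/I(-49 - 4) + 41596/(-50000) = ((-13445 - 13808)/(-15784 + 13317))/(-49 - 4) + 41596/(-50000) = -27253/(-2467)/(-53) + 41596*(-1/50000) = -27253*(-1/2467)*(-1/53) - 10399/12500 = (27253/2467)*(-1/53) - 10399/12500 = -27253/130751 - 10399/12500 = -1700342149/1634387500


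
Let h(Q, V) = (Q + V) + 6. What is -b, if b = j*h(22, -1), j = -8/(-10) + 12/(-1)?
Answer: 1512/5 ≈ 302.40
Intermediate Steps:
j = -56/5 (j = -8*(-⅒) + 12*(-1) = ⅘ - 12 = -56/5 ≈ -11.200)
h(Q, V) = 6 + Q + V
b = -1512/5 (b = -56*(6 + 22 - 1)/5 = -56/5*27 = -1512/5 ≈ -302.40)
-b = -1*(-1512/5) = 1512/5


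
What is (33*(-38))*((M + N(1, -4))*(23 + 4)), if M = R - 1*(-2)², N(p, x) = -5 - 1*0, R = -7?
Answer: 541728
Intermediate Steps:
N(p, x) = -5 (N(p, x) = -5 + 0 = -5)
M = -11 (M = -7 - 1*(-2)² = -7 - 1*4 = -7 - 4 = -11)
(33*(-38))*((M + N(1, -4))*(23 + 4)) = (33*(-38))*((-11 - 5)*(23 + 4)) = -(-20064)*27 = -1254*(-432) = 541728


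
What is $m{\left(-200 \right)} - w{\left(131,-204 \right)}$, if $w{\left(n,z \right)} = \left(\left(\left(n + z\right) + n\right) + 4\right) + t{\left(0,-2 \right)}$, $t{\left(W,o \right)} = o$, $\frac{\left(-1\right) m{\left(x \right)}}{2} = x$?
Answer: $340$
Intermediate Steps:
$m{\left(x \right)} = - 2 x$
$w{\left(n,z \right)} = 2 + z + 2 n$ ($w{\left(n,z \right)} = \left(\left(\left(n + z\right) + n\right) + 4\right) - 2 = \left(\left(z + 2 n\right) + 4\right) - 2 = \left(4 + z + 2 n\right) - 2 = 2 + z + 2 n$)
$m{\left(-200 \right)} - w{\left(131,-204 \right)} = \left(-2\right) \left(-200\right) - \left(2 - 204 + 2 \cdot 131\right) = 400 - \left(2 - 204 + 262\right) = 400 - 60 = 340$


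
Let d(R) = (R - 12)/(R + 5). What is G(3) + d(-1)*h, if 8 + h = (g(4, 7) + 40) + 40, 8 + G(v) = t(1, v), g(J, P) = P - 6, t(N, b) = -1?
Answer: -985/4 ≈ -246.25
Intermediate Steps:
g(J, P) = -6 + P
G(v) = -9 (G(v) = -8 - 1 = -9)
h = 73 (h = -8 + (((-6 + 7) + 40) + 40) = -8 + ((1 + 40) + 40) = -8 + (41 + 40) = -8 + 81 = 73)
d(R) = (-12 + R)/(5 + R)
G(3) + d(-1)*h = -9 + ((-12 - 1)/(5 - 1))*73 = -9 + (-13/4)*73 = -9 + ((1/4)*(-13))*73 = -9 - 13/4*73 = -9 - 949/4 = -985/4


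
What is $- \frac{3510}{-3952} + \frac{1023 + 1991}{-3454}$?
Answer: $\frac{371}{23864} \approx 0.015546$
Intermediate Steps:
$- \frac{3510}{-3952} + \frac{1023 + 1991}{-3454} = \left(-3510\right) \left(- \frac{1}{3952}\right) + 3014 \left(- \frac{1}{3454}\right) = \frac{135}{152} - \frac{137}{157} = \frac{371}{23864}$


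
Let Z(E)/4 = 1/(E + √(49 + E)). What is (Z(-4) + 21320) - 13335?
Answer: 231581/29 + 12*√5/29 ≈ 7986.5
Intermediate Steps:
Z(E) = 4/(E + √(49 + E))
(Z(-4) + 21320) - 13335 = (4/(-4 + √(49 - 4)) + 21320) - 13335 = (4/(-4 + √45) + 21320) - 13335 = (4/(-4 + 3*√5) + 21320) - 13335 = (21320 + 4/(-4 + 3*√5)) - 13335 = 7985 + 4/(-4 + 3*√5)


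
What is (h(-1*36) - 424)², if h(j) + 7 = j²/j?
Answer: 218089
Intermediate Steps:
h(j) = -7 + j (h(j) = -7 + j²/j = -7 + j)
(h(-1*36) - 424)² = ((-7 - 1*36) - 424)² = ((-7 - 36) - 424)² = (-43 - 424)² = (-467)² = 218089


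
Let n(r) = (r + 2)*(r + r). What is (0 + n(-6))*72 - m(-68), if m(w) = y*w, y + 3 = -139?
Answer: -6200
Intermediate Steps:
y = -142 (y = -3 - 139 = -142)
n(r) = 2*r*(2 + r) (n(r) = (2 + r)*(2*r) = 2*r*(2 + r))
m(w) = -142*w
(0 + n(-6))*72 - m(-68) = (0 + 2*(-6)*(2 - 6))*72 - (-142)*(-68) = (0 + 2*(-6)*(-4))*72 - 1*9656 = (0 + 48)*72 - 9656 = 48*72 - 9656 = 3456 - 9656 = -6200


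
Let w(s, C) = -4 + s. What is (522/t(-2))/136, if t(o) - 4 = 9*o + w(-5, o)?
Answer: -261/1564 ≈ -0.16688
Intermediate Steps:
t(o) = -5 + 9*o (t(o) = 4 + (9*o + (-4 - 5)) = 4 + (9*o - 9) = 4 + (-9 + 9*o) = -5 + 9*o)
(522/t(-2))/136 = (522/(-5 + 9*(-2)))/136 = (522/(-5 - 18))*(1/136) = (522/(-23))*(1/136) = (522*(-1/23))*(1/136) = -522/23*1/136 = -261/1564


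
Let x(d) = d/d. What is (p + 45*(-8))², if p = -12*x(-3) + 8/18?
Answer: 11182336/81 ≈ 1.3805e+5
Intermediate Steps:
x(d) = 1
p = -104/9 (p = -12*1 + 8/18 = -12 + 8*(1/18) = -12 + 4/9 = -104/9 ≈ -11.556)
(p + 45*(-8))² = (-104/9 + 45*(-8))² = (-104/9 - 360)² = (-3344/9)² = 11182336/81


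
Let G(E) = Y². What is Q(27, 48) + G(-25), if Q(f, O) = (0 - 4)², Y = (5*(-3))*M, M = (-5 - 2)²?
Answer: 540241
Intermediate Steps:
M = 49 (M = (-7)² = 49)
Y = -735 (Y = (5*(-3))*49 = -15*49 = -735)
Q(f, O) = 16 (Q(f, O) = (-4)² = 16)
G(E) = 540225 (G(E) = (-735)² = 540225)
Q(27, 48) + G(-25) = 16 + 540225 = 540241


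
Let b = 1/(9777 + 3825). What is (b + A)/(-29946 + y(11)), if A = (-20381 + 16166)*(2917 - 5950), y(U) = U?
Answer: -173889260191/407175870 ≈ -427.06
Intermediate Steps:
b = 1/13602 ≈ 7.3519e-5
A = 12784095 (A = -4215*(-3033) = 12784095)
(b + A)/(-29946 + y(11)) = (1/13602 + 12784095)/(-29946 + 11) = (173889260191/13602)/(-29935) = (173889260191/13602)*(-1/29935) = -173889260191/407175870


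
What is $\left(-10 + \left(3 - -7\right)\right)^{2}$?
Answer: $0$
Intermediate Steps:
$\left(-10 + \left(3 - -7\right)\right)^{2} = \left(-10 + \left(3 + 7\right)\right)^{2} = \left(-10 + 10\right)^{2} = 0^{2} = 0$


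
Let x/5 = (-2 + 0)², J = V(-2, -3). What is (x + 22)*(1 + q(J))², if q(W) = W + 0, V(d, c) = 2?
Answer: 378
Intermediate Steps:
J = 2
x = 20 (x = 5*(-2 + 0)² = 5*(-2)² = 5*4 = 20)
q(W) = W
(x + 22)*(1 + q(J))² = (20 + 22)*(1 + 2)² = 42*3² = 42*9 = 378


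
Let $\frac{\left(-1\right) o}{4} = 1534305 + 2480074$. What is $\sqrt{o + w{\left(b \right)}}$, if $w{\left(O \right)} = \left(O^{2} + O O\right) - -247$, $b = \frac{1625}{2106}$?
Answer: $\frac{i \sqrt{421406936386}}{162} \approx 4007.2 i$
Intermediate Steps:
$b = \frac{125}{162}$ ($b = 1625 \cdot \frac{1}{2106} = \frac{125}{162} \approx 0.7716$)
$w{\left(O \right)} = 247 + 2 O^{2}$ ($w{\left(O \right)} = \left(O^{2} + O^{2}\right) + 247 = 2 O^{2} + 247 = 247 + 2 O^{2}$)
$o = -16057516$ ($o = - 4 \left(1534305 + 2480074\right) = \left(-4\right) 4014379 = -16057516$)
$\sqrt{o + w{\left(b \right)}} = \sqrt{-16057516 + \left(247 + 2 \left(\frac{125}{162}\right)^{2}\right)} = \sqrt{-16057516 + \left(247 + 2 \cdot \frac{15625}{26244}\right)} = \sqrt{-16057516 + \left(247 + \frac{15625}{13122}\right)} = \sqrt{-16057516 + \frac{3256759}{13122}} = \sqrt{- \frac{210703468193}{13122}} = \frac{i \sqrt{421406936386}}{162}$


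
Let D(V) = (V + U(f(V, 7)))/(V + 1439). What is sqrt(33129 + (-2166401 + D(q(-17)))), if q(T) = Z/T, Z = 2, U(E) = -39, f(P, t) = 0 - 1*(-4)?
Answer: I*sqrt(1276423096181277)/24461 ≈ 1460.6*I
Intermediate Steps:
f(P, t) = 4 (f(P, t) = 0 + 4 = 4)
q(T) = 2/T
D(V) = (-39 + V)/(1439 + V) (D(V) = (V - 39)/(V + 1439) = (-39 + V)/(1439 + V))
sqrt(33129 + (-2166401 + D(q(-17)))) = sqrt(33129 + (-2166401 + (-39 + 2/(-17))/(1439 + 2/(-17)))) = sqrt(33129 + (-2166401 + (-39 + 2*(-1/17))/(1439 + 2*(-1/17)))) = sqrt(33129 + (-2166401 + (-39 - 2/17)/(1439 - 2/17))) = sqrt(33129 + (-2166401 - 665/17/(24461/17))) = sqrt(33129 + (-2166401 + (17/24461)*(-665/17))) = sqrt(33129 + (-2166401 - 665/24461)) = sqrt(33129 - 52992335526/24461) = sqrt(-52181967057/24461) = I*sqrt(1276423096181277)/24461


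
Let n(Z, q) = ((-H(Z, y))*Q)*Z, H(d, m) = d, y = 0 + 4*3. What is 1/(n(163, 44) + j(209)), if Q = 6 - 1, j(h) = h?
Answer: -1/132636 ≈ -7.5394e-6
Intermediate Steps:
y = 12 (y = 0 + 12 = 12)
Q = 5
n(Z, q) = -5*Z² (n(Z, q) = (-Z*5)*Z = (-5*Z)*Z = -5*Z²)
1/(n(163, 44) + j(209)) = 1/(-5*163² + 209) = 1/(-5*26569 + 209) = 1/(-132845 + 209) = 1/(-132636) = -1/132636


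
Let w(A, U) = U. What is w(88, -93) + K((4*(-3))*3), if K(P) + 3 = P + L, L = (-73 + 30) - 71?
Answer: -246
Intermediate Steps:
L = -114 (L = -43 - 71 = -114)
K(P) = -117 + P (K(P) = -3 + (P - 114) = -3 + (-114 + P) = -117 + P)
w(88, -93) + K((4*(-3))*3) = -93 + (-117 + (4*(-3))*3) = -93 + (-117 - 12*3) = -93 + (-117 - 36) = -93 - 153 = -246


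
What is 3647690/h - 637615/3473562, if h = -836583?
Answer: -4401298413775/968640972882 ≈ -4.5438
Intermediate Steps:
3647690/h - 637615/3473562 = 3647690/(-836583) - 637615/3473562 = 3647690*(-1/836583) - 637615*1/3473562 = -3647690/836583 - 637615/3473562 = -4401298413775/968640972882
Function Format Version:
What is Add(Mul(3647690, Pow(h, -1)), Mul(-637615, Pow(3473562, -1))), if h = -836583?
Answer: Rational(-4401298413775, 968640972882) ≈ -4.5438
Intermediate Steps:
Add(Mul(3647690, Pow(h, -1)), Mul(-637615, Pow(3473562, -1))) = Add(Mul(3647690, Pow(-836583, -1)), Mul(-637615, Pow(3473562, -1))) = Add(Mul(3647690, Rational(-1, 836583)), Mul(-637615, Rational(1, 3473562))) = Add(Rational(-3647690, 836583), Rational(-637615, 3473562)) = Rational(-4401298413775, 968640972882)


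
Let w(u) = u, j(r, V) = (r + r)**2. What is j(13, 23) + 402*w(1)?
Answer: 1078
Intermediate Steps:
j(r, V) = 4*r**2 (j(r, V) = (2*r)**2 = 4*r**2)
j(13, 23) + 402*w(1) = 4*13**2 + 402*1 = 4*169 + 402 = 676 + 402 = 1078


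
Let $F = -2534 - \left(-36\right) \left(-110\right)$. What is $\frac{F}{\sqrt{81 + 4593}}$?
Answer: $- \frac{3247 \sqrt{4674}}{2337} \approx -94.988$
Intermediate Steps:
$F = -6494$ ($F = -2534 - 3960 = -6494$)
$\frac{F}{\sqrt{81 + 4593}} = - \frac{6494}{\sqrt{81 + 4593}} = - \frac{6494}{\sqrt{4674}} = - 6494 \frac{\sqrt{4674}}{4674} = - \frac{3247 \sqrt{4674}}{2337}$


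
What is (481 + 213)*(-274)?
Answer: -190156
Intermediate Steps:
(481 + 213)*(-274) = 694*(-274) = -190156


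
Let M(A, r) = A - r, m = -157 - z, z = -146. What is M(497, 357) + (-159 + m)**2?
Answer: 29040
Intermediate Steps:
m = -11 (m = -157 - 1*(-146) = -157 + 146 = -11)
M(497, 357) + (-159 + m)**2 = (497 - 1*357) + (-159 - 11)**2 = (497 - 357) + (-170)**2 = 140 + 28900 = 29040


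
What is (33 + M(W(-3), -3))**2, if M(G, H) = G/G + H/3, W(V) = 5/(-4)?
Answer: 1089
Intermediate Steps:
W(V) = -5/4 (W(V) = 5*(-1/4) = -5/4)
M(G, H) = 1 + H/3 (M(G, H) = 1 + H*(1/3) = 1 + H/3)
(33 + M(W(-3), -3))**2 = (33 + (1 + (1/3)*(-3)))**2 = (33 + (1 - 1))**2 = (33 + 0)**2 = 33**2 = 1089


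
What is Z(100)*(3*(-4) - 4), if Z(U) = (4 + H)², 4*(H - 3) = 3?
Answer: -961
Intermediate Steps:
H = 15/4 (H = 3 + (¼)*3 = 3 + ¾ = 15/4 ≈ 3.7500)
Z(U) = 961/16 (Z(U) = (4 + 15/4)² = (31/4)² = 961/16)
Z(100)*(3*(-4) - 4) = 961*(3*(-4) - 4)/16 = 961*(-12 - 4)/16 = (961/16)*(-16) = -961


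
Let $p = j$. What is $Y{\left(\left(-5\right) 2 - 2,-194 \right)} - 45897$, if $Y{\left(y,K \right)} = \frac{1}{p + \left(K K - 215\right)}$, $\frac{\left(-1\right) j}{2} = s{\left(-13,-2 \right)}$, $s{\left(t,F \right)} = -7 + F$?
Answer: $- \frac{1718337782}{37439} \approx -45897.0$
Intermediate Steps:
$j = 18$ ($j = - 2 \left(-7 - 2\right) = \left(-2\right) \left(-9\right) = 18$)
$p = 18$
$Y{\left(y,K \right)} = \frac{1}{-197 + K^{2}}$ ($Y{\left(y,K \right)} = \frac{1}{18 + \left(K K - 215\right)} = \frac{1}{18 + \left(K^{2} - 215\right)} = \frac{1}{18 + \left(-215 + K^{2}\right)} = \frac{1}{-197 + K^{2}}$)
$Y{\left(\left(-5\right) 2 - 2,-194 \right)} - 45897 = \frac{1}{-197 + \left(-194\right)^{2}} - 45897 = \frac{1}{-197 + 37636} - 45897 = \frac{1}{37439} - 45897 = - \frac{1718337782}{37439}$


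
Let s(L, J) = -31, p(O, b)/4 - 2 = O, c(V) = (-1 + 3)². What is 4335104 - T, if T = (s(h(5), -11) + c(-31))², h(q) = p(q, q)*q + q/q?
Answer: 4334375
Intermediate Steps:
c(V) = 4 (c(V) = 2² = 4)
p(O, b) = 8 + 4*O
h(q) = 1 + q*(8 + 4*q) (h(q) = (8 + 4*q)*q + q/q = q*(8 + 4*q) + 1 = 1 + q*(8 + 4*q))
T = 729 (T = (-31 + 4)² = (-27)² = 729)
4335104 - T = 4335104 - 1*729 = 4335104 - 729 = 4334375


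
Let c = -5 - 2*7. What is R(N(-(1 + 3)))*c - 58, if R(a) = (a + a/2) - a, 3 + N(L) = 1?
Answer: -39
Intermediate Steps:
N(L) = -2 (N(L) = -3 + 1 = -2)
c = -19 (c = -5 - 14 = -19)
R(a) = a/2 (R(a) = (a + a*(½)) - a = (a + a/2) - a = 3*a/2 - a = a/2)
R(N(-(1 + 3)))*c - 58 = ((½)*(-2))*(-19) - 58 = -1*(-19) - 58 = 19 - 58 = -39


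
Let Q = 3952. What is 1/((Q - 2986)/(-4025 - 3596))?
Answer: -7621/966 ≈ -7.8892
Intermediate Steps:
1/((Q - 2986)/(-4025 - 3596)) = 1/((3952 - 2986)/(-4025 - 3596)) = 1/(966/(-7621)) = 1/(966*(-1/7621)) = 1/(-966/7621) = -7621/966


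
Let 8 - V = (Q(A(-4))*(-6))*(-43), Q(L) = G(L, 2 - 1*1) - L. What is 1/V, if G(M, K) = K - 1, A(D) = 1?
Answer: 1/266 ≈ 0.0037594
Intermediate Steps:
G(M, K) = -1 + K
Q(L) = -L (Q(L) = (-1 + (2 - 1*1)) - L = (-1 + (2 - 1)) - L = (-1 + 1) - L = 0 - L = -L)
V = 266 (V = 8 - -1*1*(-6)*(-43) = 8 - (-1*(-6))*(-43) = 8 - 6*(-43) = 8 - 1*(-258) = 8 + 258 = 266)
1/V = 1/266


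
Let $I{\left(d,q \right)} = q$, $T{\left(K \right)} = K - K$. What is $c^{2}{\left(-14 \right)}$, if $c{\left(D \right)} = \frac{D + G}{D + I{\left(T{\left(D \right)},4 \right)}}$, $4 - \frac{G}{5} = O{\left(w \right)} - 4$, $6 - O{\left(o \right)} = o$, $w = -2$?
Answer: $\frac{49}{25} \approx 1.96$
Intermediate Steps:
$T{\left(K \right)} = 0$
$O{\left(o \right)} = 6 - o$
$G = 0$ ($G = 20 - 5 \left(\left(6 - -2\right) - 4\right) = 20 - 5 \left(\left(6 + 2\right) - 4\right) = 20 - 5 \left(8 - 4\right) = 20 - 20 = 0$)
$c{\left(D \right)} = \frac{D}{4 + D}$ ($c{\left(D \right)} = \frac{D + 0}{D + 4} = \frac{D}{4 + D}$)
$c^{2}{\left(-14 \right)} = \left(- \frac{14}{4 - 14}\right)^{2} = \left(- \frac{14}{-10}\right)^{2} = \left(\left(-14\right) \left(- \frac{1}{10}\right)\right)^{2} = \left(\frac{7}{5}\right)^{2} = \frac{49}{25}$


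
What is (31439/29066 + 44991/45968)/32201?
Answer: 1376448179/21511972849744 ≈ 6.3985e-5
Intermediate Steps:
(31439/29066 + 44991/45968)/32201 = (31439*(1/29066) + 44991*(1/45968))*(1/32201) = (31439/29066 + 44991/45968)*(1/32201) = (1376448179/668052944)*(1/32201) = 1376448179/21511972849744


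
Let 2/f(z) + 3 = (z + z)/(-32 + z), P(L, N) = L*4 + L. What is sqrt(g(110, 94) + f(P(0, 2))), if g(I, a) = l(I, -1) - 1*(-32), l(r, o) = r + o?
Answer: sqrt(1263)/3 ≈ 11.846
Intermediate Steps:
l(r, o) = o + r
P(L, N) = 5*L (P(L, N) = 4*L + L = 5*L)
g(I, a) = 31 + I (g(I, a) = (-1 + I) - 1*(-32) = (-1 + I) + 32 = 31 + I)
f(z) = 2/(-3 + 2*z/(-32 + z)) (f(z) = 2/(-3 + (z + z)/(-32 + z)) = 2/(-3 + (2*z)/(-32 + z)) = 2/(-3 + 2*z/(-32 + z)))
sqrt(g(110, 94) + f(P(0, 2))) = sqrt((31 + 110) + 2*(32 - 5*0)/(-96 + 5*0)) = sqrt(141 + 2*(32 - 1*0)/(-96 + 0)) = sqrt(141 + 2*(32 + 0)/(-96)) = sqrt(141 + 2*(-1/96)*32) = sqrt(141 - 2/3) = sqrt(421/3) = sqrt(1263)/3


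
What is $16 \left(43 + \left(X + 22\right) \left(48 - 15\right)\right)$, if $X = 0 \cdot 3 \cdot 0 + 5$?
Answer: $14944$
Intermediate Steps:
$X = 5$ ($X = 0 \cdot 0 + 5 = 0 + 5 = 5$)
$16 \left(43 + \left(X + 22\right) \left(48 - 15\right)\right) = 16 \left(43 + \left(5 + 22\right) \left(48 - 15\right)\right) = 16 \left(43 + 27 \cdot 33\right) = 16 \left(43 + 891\right) = 16 \cdot 934 = 14944$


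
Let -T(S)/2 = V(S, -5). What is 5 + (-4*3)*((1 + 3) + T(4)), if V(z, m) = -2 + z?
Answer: 5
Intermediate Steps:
T(S) = 4 - 2*S (T(S) = -2*(-2 + S) = 4 - 2*S)
5 + (-4*3)*((1 + 3) + T(4)) = 5 + (-4*3)*((1 + 3) + (4 - 2*4)) = 5 - 12*(4 + (4 - 8)) = 5 - 12*(4 - 4) = 5 - 12*0 = 5 + 0 = 5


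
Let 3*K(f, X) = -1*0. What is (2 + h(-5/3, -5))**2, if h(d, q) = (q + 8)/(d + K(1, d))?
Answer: 1/25 ≈ 0.040000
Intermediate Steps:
K(f, X) = 0 (K(f, X) = (-1*0)/3 = (1/3)*0 = 0)
h(d, q) = (8 + q)/d (h(d, q) = (q + 8)/(d + 0) = (8 + q)/d)
(2 + h(-5/3, -5))**2 = (2 + (8 - 5)/((-5/3)))**2 = (2 + 3/(-5*1/3))**2 = (2 + 3/(-5/3))**2 = (2 - 3/5*3)**2 = (2 - 9/5)**2 = (1/5)**2 = 1/25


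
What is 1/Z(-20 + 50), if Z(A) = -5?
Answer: -1/5 ≈ -0.20000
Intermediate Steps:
1/Z(-20 + 50) = 1/(-5) = -1/5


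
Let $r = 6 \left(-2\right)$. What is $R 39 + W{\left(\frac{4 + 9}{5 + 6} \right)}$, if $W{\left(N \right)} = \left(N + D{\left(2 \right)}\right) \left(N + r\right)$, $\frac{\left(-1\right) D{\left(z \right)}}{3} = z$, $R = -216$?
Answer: $- \frac{1012997}{121} \approx -8371.9$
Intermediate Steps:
$D{\left(z \right)} = - 3 z$
$r = -12$
$W{\left(N \right)} = \left(-12 + N\right) \left(-6 + N\right)$ ($W{\left(N \right)} = \left(N - 6\right) \left(N - 12\right) = \left(N - 6\right) \left(-12 + N\right) = \left(-6 + N\right) \left(-12 + N\right) = \left(-12 + N\right) \left(-6 + N\right)$)
$R 39 + W{\left(\frac{4 + 9}{5 + 6} \right)} = \left(-216\right) 39 + \left(72 + \left(\frac{4 + 9}{5 + 6}\right)^{2} - 18 \frac{4 + 9}{5 + 6}\right) = -8424 + \left(72 + \left(\frac{13}{11}\right)^{2} - 18 \cdot \frac{13}{11}\right) = -8424 + \left(72 + \left(13 \cdot \frac{1}{11}\right)^{2} - 18 \cdot 13 \cdot \frac{1}{11}\right) = -8424 + \left(72 + \left(\frac{13}{11}\right)^{2} - \frac{234}{11}\right) = -8424 + \left(72 + \frac{169}{121} - \frac{234}{11}\right) = -8424 + \frac{6307}{121} = - \frac{1012997}{121}$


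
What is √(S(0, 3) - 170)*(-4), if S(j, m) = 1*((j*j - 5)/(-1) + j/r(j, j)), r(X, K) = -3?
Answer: -4*I*√165 ≈ -51.381*I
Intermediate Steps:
S(j, m) = 5 - j² - j/3 (S(j, m) = 1*((j*j - 5)/(-1) + j/(-3)) = 1*((j² - 5)*(-1) + j*(-⅓)) = 1*((-5 + j²)*(-1) - j/3) = 1*((5 - j²) - j/3) = 1*(5 - j² - j/3) = 5 - j² - j/3)
√(S(0, 3) - 170)*(-4) = √((5 - 1*0² - ⅓*0) - 170)*(-4) = √((5 - 1*0 + 0) - 170)*(-4) = √((5 + 0 + 0) - 170)*(-4) = √(5 - 170)*(-4) = √(-165)*(-4) = (I*√165)*(-4) = -4*I*√165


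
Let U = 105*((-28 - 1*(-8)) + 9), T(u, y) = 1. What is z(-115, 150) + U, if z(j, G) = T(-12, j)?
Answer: -1154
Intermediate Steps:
z(j, G) = 1
U = -1155 (U = 105*((-28 + 8) + 9) = 105*(-20 + 9) = 105*(-11) = -1155)
z(-115, 150) + U = 1 - 1155 = -1154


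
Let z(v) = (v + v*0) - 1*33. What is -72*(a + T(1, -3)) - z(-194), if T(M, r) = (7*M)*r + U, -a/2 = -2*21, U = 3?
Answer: -4525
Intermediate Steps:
z(v) = -33 + v (z(v) = (v + 0) - 33 = v - 33 = -33 + v)
a = 84 (a = -(-4)*21 = -2*(-42) = 84)
T(M, r) = 3 + 7*M*r (T(M, r) = (7*M)*r + 3 = 7*M*r + 3 = 3 + 7*M*r)
-72*(a + T(1, -3)) - z(-194) = -72*(84 + (3 + 7*1*(-3))) - (-33 - 194) = -72*(84 + (3 - 21)) - 1*(-227) = -72*(84 - 18) + 227 = -72*66 + 227 = -4752 + 227 = -4525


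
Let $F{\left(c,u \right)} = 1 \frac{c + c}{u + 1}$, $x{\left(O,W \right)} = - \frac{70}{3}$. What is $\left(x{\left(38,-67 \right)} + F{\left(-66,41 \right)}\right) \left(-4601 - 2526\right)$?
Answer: $\frac{3962612}{21} \approx 1.887 \cdot 10^{5}$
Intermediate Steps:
$x{\left(O,W \right)} = - \frac{70}{3}$ ($x{\left(O,W \right)} = \left(-70\right) \frac{1}{3} = - \frac{70}{3}$)
$F{\left(c,u \right)} = \frac{2 c}{1 + u}$ ($F{\left(c,u \right)} = 1 \frac{2 c}{1 + u} = \frac{2 c}{1 + u}$)
$\left(x{\left(38,-67 \right)} + F{\left(-66,41 \right)}\right) \left(-4601 - 2526\right) = \left(- \frac{70}{3} + 2 \left(-66\right) \frac{1}{1 + 41}\right) \left(-4601 - 2526\right) = \left(- \frac{70}{3} + 2 \left(-66\right) \frac{1}{42}\right) \left(-7127\right) = \left(- \frac{70}{3} - \frac{22}{7}\right) \left(-7127\right) = \left(- \frac{556}{21}\right) \left(-7127\right) = \frac{3962612}{21}$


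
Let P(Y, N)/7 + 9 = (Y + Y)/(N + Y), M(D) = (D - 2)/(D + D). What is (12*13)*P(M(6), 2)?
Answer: -9516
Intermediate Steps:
M(D) = (-2 + D)/(2*D) (M(D) = (-2 + D)/((2*D)) = (-2 + D)*(1/(2*D)) = (-2 + D)/(2*D))
P(Y, N) = -63 + 14*Y/(N + Y) (P(Y, N) = -63 + 7*((Y + Y)/(N + Y)) = -63 + 7*((2*Y)/(N + Y)) = -63 + 7*(2*Y/(N + Y)) = -63 + 14*Y/(N + Y))
(12*13)*P(M(6), 2) = (12*13)*(7*(-9*2 - 7*(-2 + 6)/(2*6))/(2 + (1/2)*(-2 + 6)/6)) = 156*(7*(-18 - 7*4/(2*6))/(2 + (1/2)*(1/6)*4)) = 156*(7*(-18 - 7*1/3)/(2 + 1/3)) = 156*(7*(-18 - 7/3)/(7/3)) = 156*(7*(3/7)*(-61/3)) = 156*(-61) = -9516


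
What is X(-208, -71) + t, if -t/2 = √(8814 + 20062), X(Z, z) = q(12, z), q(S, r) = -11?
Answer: -11 - 4*√7219 ≈ -350.86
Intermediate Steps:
X(Z, z) = -11
t = -4*√7219 (t = -2*√(8814 + 20062) = -4*√7219 ≈ -339.86)
X(-208, -71) + t = -11 - 4*√7219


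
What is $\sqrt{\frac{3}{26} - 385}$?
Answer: $\frac{i \sqrt{260182}}{26} \approx 19.618 i$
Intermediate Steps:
$\sqrt{\frac{3}{26} - 385} = \sqrt{- \frac{10007}{26}} = \frac{i \sqrt{260182}}{26}$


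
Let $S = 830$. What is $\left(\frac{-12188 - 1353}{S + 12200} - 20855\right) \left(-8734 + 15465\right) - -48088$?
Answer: $- \frac{1828550872981}{13030} \approx -1.4033 \cdot 10^{8}$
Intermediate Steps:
$\left(\frac{-12188 - 1353}{S + 12200} - 20855\right) \left(-8734 + 15465\right) - -48088 = \left(\frac{-12188 - 1353}{830 + 12200} - 20855\right) \left(-8734 + 15465\right) - -48088 = \left(- \frac{13541}{13030} - 20855\right) 6731 + 48088 = \left(- \frac{271754191}{13030}\right) 6731 + 48088 = - \frac{1829177459621}{13030} + 48088 = - \frac{1828550872981}{13030}$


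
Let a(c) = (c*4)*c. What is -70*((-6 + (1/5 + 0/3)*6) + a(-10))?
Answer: -27664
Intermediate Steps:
a(c) = 4*c² (a(c) = (4*c)*c = 4*c²)
-70*((-6 + (1/5 + 0/3)*6) + a(-10)) = -70*((-6 + (1/5 + 0/3)*6) + 4*(-10)²) = -70*((-6 + (1*(⅕) + 0*(⅓))*6) + 4*100) = -70*((-6 + (⅕ + 0)*6) + 400) = -70*((-6 + (⅕)*6) + 400) = -70*((-6 + 6/5) + 400) = -70*(-24/5 + 400) = -70*1976/5 = -27664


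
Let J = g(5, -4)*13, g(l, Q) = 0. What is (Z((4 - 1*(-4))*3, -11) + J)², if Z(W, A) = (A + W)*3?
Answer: 1521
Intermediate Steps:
J = 0 (J = 0*13 = 0)
Z(W, A) = 3*A + 3*W
(Z((4 - 1*(-4))*3, -11) + J)² = ((3*(-11) + 3*((4 - 1*(-4))*3)) + 0)² = ((-33 + 3*((4 + 4)*3)) + 0)² = ((-33 + 3*(8*3)) + 0)² = ((-33 + 3*24) + 0)² = ((-33 + 72) + 0)² = (39 + 0)² = 39² = 1521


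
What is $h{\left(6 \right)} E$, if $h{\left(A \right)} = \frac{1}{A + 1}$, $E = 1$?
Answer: $\frac{1}{7} \approx 0.14286$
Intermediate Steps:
$h{\left(A \right)} = \frac{1}{1 + A}$
$h{\left(6 \right)} E = \frac{1}{1 + 6} \cdot 1 = \frac{1}{7} \cdot 1 = \frac{1}{7}$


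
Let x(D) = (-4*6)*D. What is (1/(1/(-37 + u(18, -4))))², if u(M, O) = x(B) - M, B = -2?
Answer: 49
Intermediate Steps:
x(D) = -24*D
u(M, O) = 48 - M (u(M, O) = -24*(-2) - M = 48 - M)
(1/(1/(-37 + u(18, -4))))² = (1/(1/(-37 + (48 - 1*18))))² = (1/(1/(-37 + (48 - 18))))² = (1/(1/(-37 + 30)))² = (1/(1/(-7)))² = (1/(-⅐))² = (-7)² = 49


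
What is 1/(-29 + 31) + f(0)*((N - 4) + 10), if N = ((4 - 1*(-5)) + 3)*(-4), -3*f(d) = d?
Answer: 1/2 ≈ 0.50000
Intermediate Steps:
f(d) = -d/3
N = -48 (N = ((4 + 5) + 3)*(-4) = (9 + 3)*(-4) = 12*(-4) = -48)
1/(-29 + 31) + f(0)*((N - 4) + 10) = 1/(-29 + 31) + (-1/3*0)*((-48 - 4) + 10) = 1/2 + 0*(-52 + 10) = 1/2 + 0*(-42) = 1/2 + 0 = 1/2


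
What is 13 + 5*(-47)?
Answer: -222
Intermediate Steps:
13 + 5*(-47) = 13 - 235 = -222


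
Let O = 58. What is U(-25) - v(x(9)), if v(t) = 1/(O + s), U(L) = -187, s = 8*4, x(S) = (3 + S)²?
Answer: -16831/90 ≈ -187.01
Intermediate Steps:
s = 32
v(t) = 1/90 (v(t) = 1/(58 + 32) = 1/90)
U(-25) - v(x(9)) = -187 - 1*1/90 = -187 - 1/90 = -16831/90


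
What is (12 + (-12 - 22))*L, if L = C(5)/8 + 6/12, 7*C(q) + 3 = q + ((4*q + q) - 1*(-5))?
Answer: -165/7 ≈ -23.571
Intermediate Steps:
C(q) = 2/7 + 6*q/7 (C(q) = -3/7 + (q + ((4*q + q) - 1*(-5)))/7 = -3/7 + (q + (5*q + 5))/7 = -3/7 + (q + (5 + 5*q))/7 = -3/7 + (5 + 6*q)/7 = -3/7 + (5/7 + 6*q/7) = 2/7 + 6*q/7)
L = 15/14 (L = (2/7 + (6/7)*5)/8 + 6/12 = (2/7 + 30/7)*(1/8) + 6*(1/12) = (32/7)*(1/8) + 1/2 = 4/7 + 1/2 = 15/14 ≈ 1.0714)
(12 + (-12 - 22))*L = (12 + (-12 - 22))*(15/14) = (12 - 34)*(15/14) = -22*15/14 = -165/7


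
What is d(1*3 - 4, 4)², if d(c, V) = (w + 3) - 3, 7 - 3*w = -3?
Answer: 100/9 ≈ 11.111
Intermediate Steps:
w = 10/3 (w = 7/3 - ⅓*(-3) = 7/3 + 1 = 10/3 ≈ 3.3333)
d(c, V) = 10/3 (d(c, V) = (10/3 + 3) - 3 = 19/3 - 3 = 10/3)
d(1*3 - 4, 4)² = (10/3)² = 100/9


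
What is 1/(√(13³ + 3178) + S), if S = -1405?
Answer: -281/393730 - √215/393730 ≈ -0.00075093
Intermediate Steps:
1/(√(13³ + 3178) + S) = 1/(√(13³ + 3178) - 1405) = 1/(√(2197 + 3178) - 1405) = 1/(√5375 - 1405) = 1/(5*√215 - 1405) = 1/(-1405 + 5*√215)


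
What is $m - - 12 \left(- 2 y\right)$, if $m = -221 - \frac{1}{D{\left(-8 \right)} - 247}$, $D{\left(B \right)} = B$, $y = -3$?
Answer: $- \frac{37994}{255} \approx -149.0$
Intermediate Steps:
$m = - \frac{56354}{255}$ ($m = -221 - \frac{1}{-8 - 247} = -221 - \frac{1}{-255} = -221 - - \frac{1}{255} = -221 + \frac{1}{255} = - \frac{56354}{255} \approx -221.0$)
$m - - 12 \left(- 2 y\right) = - \frac{56354}{255} - - 12 \left(\left(-2\right) \left(-3\right)\right) = - \frac{56354}{255} - \left(-12\right) 6 = - \frac{56354}{255} - -72 = - \frac{56354}{255} + 72 = - \frac{37994}{255}$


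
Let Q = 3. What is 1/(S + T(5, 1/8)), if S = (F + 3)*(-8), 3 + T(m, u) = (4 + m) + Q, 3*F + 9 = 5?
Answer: -3/13 ≈ -0.23077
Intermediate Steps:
F = -4/3 (F = -3 + (⅓)*5 = -3 + 5/3 = -4/3 ≈ -1.3333)
T(m, u) = 4 + m (T(m, u) = -3 + ((4 + m) + 3) = -3 + (7 + m) = 4 + m)
S = -40/3 (S = (-4/3 + 3)*(-8) = (5/3)*(-8) = -40/3 ≈ -13.333)
1/(S + T(5, 1/8)) = 1/(-40/3 + (4 + 5)) = 1/(-40/3 + 9) = 1/(-13/3) = -3/13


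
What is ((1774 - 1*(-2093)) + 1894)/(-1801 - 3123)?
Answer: -5761/4924 ≈ -1.1700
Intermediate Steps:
((1774 - 1*(-2093)) + 1894)/(-1801 - 3123) = ((1774 + 2093) + 1894)/(-4924) = (3867 + 1894)*(-1/4924) = 5761*(-1/4924) = -5761/4924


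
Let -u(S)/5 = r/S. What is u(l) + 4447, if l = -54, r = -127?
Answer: 239503/54 ≈ 4435.2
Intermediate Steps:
u(S) = 635/S (u(S) = -(-635)/S = 635/S)
u(l) + 4447 = 635/(-54) + 4447 = 635*(-1/54) + 4447 = -635/54 + 4447 = 239503/54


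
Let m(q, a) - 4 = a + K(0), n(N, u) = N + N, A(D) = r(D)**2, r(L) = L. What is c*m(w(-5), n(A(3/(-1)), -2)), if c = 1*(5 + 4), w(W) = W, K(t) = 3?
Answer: 225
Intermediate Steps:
A(D) = D**2
n(N, u) = 2*N
m(q, a) = 7 + a (m(q, a) = 4 + (a + 3) = 4 + (3 + a) = 7 + a)
c = 9 (c = 1*9 = 9)
c*m(w(-5), n(A(3/(-1)), -2)) = 9*(7 + 2*(3/(-1))**2) = 9*(7 + 2*(3*(-1))**2) = 9*(7 + 2*(-3)**2) = 9*(7 + 2*9) = 9*(7 + 18) = 9*25 = 225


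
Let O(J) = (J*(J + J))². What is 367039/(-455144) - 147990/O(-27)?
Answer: -70632921113/80627394168 ≈ -0.87604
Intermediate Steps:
O(J) = 4*J⁴ (O(J) = (J*(2*J))² = (2*J²)² = 4*J⁴)
367039/(-455144) - 147990/O(-27) = 367039/(-455144) - 147990/(4*(-27)⁴) = 367039*(-1/455144) - 147990/(4*531441) = -367039/455144 - 147990/2125764 = -367039/455144 - 147990*1/2125764 = -367039/455144 - 24665/354294 = -70632921113/80627394168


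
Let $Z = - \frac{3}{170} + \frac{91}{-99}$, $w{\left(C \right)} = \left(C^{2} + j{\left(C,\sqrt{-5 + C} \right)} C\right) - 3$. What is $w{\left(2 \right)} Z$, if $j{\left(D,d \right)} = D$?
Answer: $- \frac{15767}{3366} \approx -4.6842$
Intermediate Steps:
$w{\left(C \right)} = -3 + 2 C^{2}$ ($w{\left(C \right)} = \left(C^{2} + C C\right) - 3 = \left(C^{2} + C^{2}\right) - 3 = 2 C^{2} - 3 = -3 + 2 C^{2}$)
$Z = - \frac{15767}{16830}$ ($Z = \left(-3\right) \frac{1}{170} + 91 \left(- \frac{1}{99}\right) = - \frac{3}{170} - \frac{91}{99} = - \frac{15767}{16830} \approx -0.93684$)
$w{\left(2 \right)} Z = \left(-3 + 2 \cdot 2^{2}\right) \left(- \frac{15767}{16830}\right) = \left(-3 + 2 \cdot 4\right) \left(- \frac{15767}{16830}\right) = \left(-3 + 8\right) \left(- \frac{15767}{16830}\right) = 5 \left(- \frac{15767}{16830}\right) = - \frac{15767}{3366}$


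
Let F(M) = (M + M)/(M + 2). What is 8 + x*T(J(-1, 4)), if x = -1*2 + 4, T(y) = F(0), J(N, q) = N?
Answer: 8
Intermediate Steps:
F(M) = 2*M/(2 + M) (F(M) = (2*M)/(2 + M) = 2*M/(2 + M))
T(y) = 0 (T(y) = 2*0/(2 + 0) = 2*0/2 = 2*0*(½) = 0)
x = 2 (x = -2 + 4 = 2)
8 + x*T(J(-1, 4)) = 8 + 2*0 = 8 + 0 = 8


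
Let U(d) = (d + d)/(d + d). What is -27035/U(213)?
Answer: -27035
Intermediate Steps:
U(d) = 1 (U(d) = (2*d)/((2*d)) = (2*d)*(1/(2*d)) = 1)
-27035/U(213) = -27035/1 = -27035*1 = -27035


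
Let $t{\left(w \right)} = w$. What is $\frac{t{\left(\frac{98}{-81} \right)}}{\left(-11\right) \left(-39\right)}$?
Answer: $- \frac{98}{34749} \approx -0.0028202$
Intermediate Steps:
$\frac{t{\left(\frac{98}{-81} \right)}}{\left(-11\right) \left(-39\right)} = \frac{98 \frac{1}{-81}}{\left(-11\right) \left(-39\right)} = \frac{98 \left(- \frac{1}{81}\right)}{429} = \left(- \frac{98}{81}\right) \frac{1}{429} = - \frac{98}{34749}$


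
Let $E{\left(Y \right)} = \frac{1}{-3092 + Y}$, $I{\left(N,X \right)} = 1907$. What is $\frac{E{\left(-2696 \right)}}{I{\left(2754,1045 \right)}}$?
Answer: $- \frac{1}{11037716} \approx -9.0598 \cdot 10^{-8}$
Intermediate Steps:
$\frac{E{\left(-2696 \right)}}{I{\left(2754,1045 \right)}} = \frac{1}{\left(-3092 - 2696\right) 1907} = \frac{1}{-5788} \cdot \frac{1}{1907} = \left(- \frac{1}{5788}\right) \frac{1}{1907} = - \frac{1}{11037716}$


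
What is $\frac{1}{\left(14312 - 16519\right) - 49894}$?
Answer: $- \frac{1}{52101} \approx -1.9193 \cdot 10^{-5}$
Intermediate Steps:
$\frac{1}{\left(14312 - 16519\right) - 49894} = \frac{1}{-2207 - 49894} = \frac{1}{-52101} = - \frac{1}{52101}$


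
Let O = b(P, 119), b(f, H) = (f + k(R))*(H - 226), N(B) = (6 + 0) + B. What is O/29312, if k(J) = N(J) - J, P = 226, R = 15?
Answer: -3103/3664 ≈ -0.84689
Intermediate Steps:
N(B) = 6 + B
k(J) = 6 (k(J) = (6 + J) - J = 6)
b(f, H) = (-226 + H)*(6 + f) (b(f, H) = (f + 6)*(H - 226) = (6 + f)*(-226 + H) = (-226 + H)*(6 + f))
O = -24824 (O = -1356 - 226*226 + 6*119 + 119*226 = -1356 - 51076 + 714 + 26894 = -24824)
O/29312 = -24824/29312 = -24824*1/29312 = -3103/3664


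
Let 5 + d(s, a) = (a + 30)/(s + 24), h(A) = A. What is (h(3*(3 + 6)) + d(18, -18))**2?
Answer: 24336/49 ≈ 496.65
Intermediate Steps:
d(s, a) = -5 + (30 + a)/(24 + s) (d(s, a) = -5 + (a + 30)/(s + 24) = -5 + (30 + a)/(24 + s))
(h(3*(3 + 6)) + d(18, -18))**2 = (3*(3 + 6) + (-90 - 18 - 5*18)/(24 + 18))**2 = (3*9 + (-90 - 18 - 90)/42)**2 = (27 + (1/42)*(-198))**2 = (27 - 33/7)**2 = (156/7)**2 = 24336/49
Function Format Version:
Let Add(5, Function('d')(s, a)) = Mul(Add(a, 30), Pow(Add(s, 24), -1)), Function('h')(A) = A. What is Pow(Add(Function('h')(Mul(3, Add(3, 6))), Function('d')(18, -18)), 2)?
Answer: Rational(24336, 49) ≈ 496.65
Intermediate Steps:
Function('d')(s, a) = Add(-5, Mul(Pow(Add(24, s), -1), Add(30, a))) (Function('d')(s, a) = Add(-5, Mul(Add(a, 30), Pow(Add(s, 24), -1))) = Add(-5, Mul(Add(30, a), Pow(Add(24, s), -1))) = Add(-5, Mul(Pow(Add(24, s), -1), Add(30, a))))
Pow(Add(Function('h')(Mul(3, Add(3, 6))), Function('d')(18, -18)), 2) = Pow(Add(Mul(3, Add(3, 6)), Mul(Pow(Add(24, 18), -1), Add(-90, -18, Mul(-5, 18)))), 2) = Pow(Add(Mul(3, 9), Mul(Pow(42, -1), Add(-90, -18, -90))), 2) = Pow(Add(27, Mul(Rational(1, 42), -198)), 2) = Pow(Add(27, Rational(-33, 7)), 2) = Pow(Rational(156, 7), 2) = Rational(24336, 49)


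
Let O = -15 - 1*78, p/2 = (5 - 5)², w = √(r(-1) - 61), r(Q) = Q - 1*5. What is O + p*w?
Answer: -93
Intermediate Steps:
r(Q) = -5 + Q (r(Q) = Q - 5 = -5 + Q)
w = I*√67 (w = √((-5 - 1) - 61) = √(-6 - 61) = √(-67) = I*√67 ≈ 8.1853*I)
p = 0 (p = 2*(5 - 5)² = 2*0² = 2*0 = 0)
O = -93 (O = -15 - 78 = -93)
O + p*w = -93 + 0*(I*√67) = -93 + 0 = -93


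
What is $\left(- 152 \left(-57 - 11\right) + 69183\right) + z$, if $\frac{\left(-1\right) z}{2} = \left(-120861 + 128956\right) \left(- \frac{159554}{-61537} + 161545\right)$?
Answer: $- \frac{160942393444907}{61537} \approx -2.6154 \cdot 10^{9}$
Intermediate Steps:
$z = - \frac{160947286805610}{61537}$ ($z = - 2 \left(-120861 + 128956\right) \left(- \frac{159554}{-61537} + 161545\right) = - 2 \cdot 8095 \left(\left(-159554\right) \left(- \frac{1}{61537}\right) + 161545\right) = - 2 \cdot 8095 \left(\frac{159554}{61537} + 161545\right) = - 2 \cdot 8095 \cdot \frac{9941154219}{61537} = \left(-2\right) \frac{80473643402805}{61537} = - \frac{160947286805610}{61537} \approx -2.6155 \cdot 10^{9}$)
$\left(- 152 \left(-57 - 11\right) + 69183\right) + z = \left(- 152 \left(-57 - 11\right) + 69183\right) - \frac{160947286805610}{61537} = \left(\left(-152\right) \left(-68\right) + 69183\right) - \frac{160947286805610}{61537} = \left(10336 + 69183\right) - \frac{160947286805610}{61537} = 79519 - \frac{160947286805610}{61537} = - \frac{160942393444907}{61537}$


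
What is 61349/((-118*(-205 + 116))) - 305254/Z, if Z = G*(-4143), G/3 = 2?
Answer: 2365395475/130529358 ≈ 18.122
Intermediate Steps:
G = 6 (G = 3*2 = 6)
Z = -24858 (Z = 6*(-4143) = -24858)
61349/((-118*(-205 + 116))) - 305254/Z = 61349/((-118*(-205 + 116))) - 305254/(-24858) = 61349/((-118*(-89))) - 305254*(-1/24858) = 61349/10502 + 152627/12429 = 2365395475/130529358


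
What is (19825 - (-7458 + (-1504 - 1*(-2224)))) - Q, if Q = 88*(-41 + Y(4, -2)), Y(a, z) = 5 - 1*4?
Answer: 30083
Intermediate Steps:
Y(a, z) = 1 (Y(a, z) = 5 - 4 = 1)
Q = -3520 (Q = 88*(-41 + 1) = 88*(-40) = -3520)
(19825 - (-7458 + (-1504 - 1*(-2224)))) - Q = (19825 - (-7458 + (-1504 - 1*(-2224)))) - 1*(-3520) = (19825 - (-7458 + (-1504 + 2224))) + 3520 = (19825 - (-7458 + 720)) + 3520 = (19825 - 1*(-6738)) + 3520 = (19825 + 6738) + 3520 = 26563 + 3520 = 30083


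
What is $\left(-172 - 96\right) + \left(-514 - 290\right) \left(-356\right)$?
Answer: $285956$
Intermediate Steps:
$\left(-172 - 96\right) + \left(-514 - 290\right) \left(-356\right) = -268 - -286224 = -268 + 286224 = 285956$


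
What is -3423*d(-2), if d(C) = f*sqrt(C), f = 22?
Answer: -75306*I*sqrt(2) ≈ -1.065e+5*I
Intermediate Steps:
d(C) = 22*sqrt(C)
-3423*d(-2) = -75306*sqrt(-2) = -75306*I*sqrt(2)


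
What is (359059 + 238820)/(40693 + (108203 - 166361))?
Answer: -597879/17465 ≈ -34.233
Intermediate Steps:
(359059 + 238820)/(40693 + (108203 - 166361)) = 597879/(40693 - 58158) = 597879/(-17465) = 597879*(-1/17465) = -597879/17465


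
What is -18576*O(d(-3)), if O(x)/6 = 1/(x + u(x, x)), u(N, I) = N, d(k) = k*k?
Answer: -6192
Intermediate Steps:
d(k) = k²
O(x) = 3/x (O(x) = 6/(x + x) = 6/((2*x)) = 6*(1/(2*x)) = 3/x)
-18576*O(d(-3)) = -55728/((-3)²) = -55728/9 = -18576*⅓ = -6192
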